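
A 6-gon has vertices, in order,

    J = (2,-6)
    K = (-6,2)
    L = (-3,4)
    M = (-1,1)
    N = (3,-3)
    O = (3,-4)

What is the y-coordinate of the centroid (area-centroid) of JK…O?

-73/93

Apply Gauss's area formula. First the cross-terms c_i = x_i·y_{i+1} − x_{i+1}·y_i:
  -32, -18, 1, 0, -3, -10  ⇒  2A = -62, A = -31.
Then Σ (y_i + y_{i+1})·c_i = 146, so ȳ = 146 / (6·(-31)) = -73/93.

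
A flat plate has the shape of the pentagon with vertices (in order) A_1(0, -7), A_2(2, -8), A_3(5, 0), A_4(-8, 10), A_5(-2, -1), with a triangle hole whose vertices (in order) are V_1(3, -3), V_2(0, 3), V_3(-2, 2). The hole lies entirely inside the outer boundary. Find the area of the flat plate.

65.5

Outer boundary:
Apply Gauss's area formula: 2A = Σ (x_i·y_{i+1} − x_{i+1}·y_i), indices taken mod 5.
Σ = (14) + (40) + (50) + (28) + (14) = 146
Area = |Σ|/2 = 73.
Hole:
Apply the shoelace formula: 2A = Σ (x_i·y_{i+1} − x_{i+1}·y_i), indices taken mod 3.
Σ = (9) + (6) + (0) = 15
Area = |Σ|/2 = 7.5.
Net area = 73 − 7.5 = 65.5.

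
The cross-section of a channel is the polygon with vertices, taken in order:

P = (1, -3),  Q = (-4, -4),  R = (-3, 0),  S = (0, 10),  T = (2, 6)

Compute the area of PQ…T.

Σ = (-16) + (-12) + (-30) + (-20) + (-12) = -90
Area = |Σ|/2 = 45.

45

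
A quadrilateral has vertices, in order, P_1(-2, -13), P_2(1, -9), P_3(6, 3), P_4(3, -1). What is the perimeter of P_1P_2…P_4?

|P_1P_2| = √((3)² + (4)²) = √25 = 5
|P_2P_3| = √((5)² + (12)²) = √169 = 13
|P_3P_4| = √((-3)² + (-4)²) = √25 = 5
|P_4P_1| = √((-5)² + (-12)²) = √169 = 13
Perimeter = 5 + 13 + 5 + 13 = 36.

36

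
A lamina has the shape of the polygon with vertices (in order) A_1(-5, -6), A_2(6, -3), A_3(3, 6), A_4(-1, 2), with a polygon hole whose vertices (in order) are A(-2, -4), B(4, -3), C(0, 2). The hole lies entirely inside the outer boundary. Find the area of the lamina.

45

Outer boundary:
Apply the surveyor's formula: 2A = Σ (x_i·y_{i+1} − x_{i+1}·y_i), indices taken mod 4.
Cross-terms: 51, 45, 12, 16  ⇒  Σ = 124
Area = |Σ|/2 = 62.
Hole:
Apply the shoelace formula: 2A = Σ (x_i·y_{i+1} − x_{i+1}·y_i), indices taken mod 3.
A→B: (-2)(-3) − (4)(-4) = 22
B→C: (4)(2) − (0)(-3) = 8
C→A: (0)(-4) − (-2)(2) = 4
Σ = 34
Area = |Σ|/2 = 17.
Net area = 62 − 17 = 45.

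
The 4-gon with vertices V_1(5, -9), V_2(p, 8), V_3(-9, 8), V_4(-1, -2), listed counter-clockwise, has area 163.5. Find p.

Write out the shoelace sum; only the two edges meeting at V_2 involve p:
2·Area = [(5·8 − p·(-9)) + (p·8 − (-9)·8)] + 45
       = 17·p + 157 = 327
⇒ p = 10.

10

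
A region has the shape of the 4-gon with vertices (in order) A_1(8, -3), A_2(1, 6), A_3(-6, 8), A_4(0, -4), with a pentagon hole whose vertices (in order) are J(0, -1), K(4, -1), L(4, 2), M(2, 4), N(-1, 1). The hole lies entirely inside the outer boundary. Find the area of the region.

Outer boundary:
A_1→A_2: (8)(6) − (1)(-3) = 51
A_2→A_3: (1)(8) − (-6)(6) = 44
A_3→A_4: (-6)(-4) − (0)(8) = 24
A_4→A_1: (0)(-3) − (8)(-4) = 32
Σ = 151
Area = |Σ|/2 = 75.5.
Hole:
Apply the shoelace (surveyor's) formula: 2A = Σ (x_i·y_{i+1} − x_{i+1}·y_i), indices taken mod 5.
Σ = (4) + (12) + (12) + (6) + (1) = 35
Area = |Σ|/2 = 17.5.
Net area = 75.5 − 17.5 = 58.

58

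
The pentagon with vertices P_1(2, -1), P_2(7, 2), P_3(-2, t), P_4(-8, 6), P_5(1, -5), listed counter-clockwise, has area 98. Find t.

10

The doubled signed area Σ (x_i y_{i+1} − x_{i+1} y_i) is linear in t.
With t=0 it equals 46; the coefficient of t is 15 (from the two edges through P_3).
So 15·t + 46 = 2·98 = 196 ⇒ t = 10.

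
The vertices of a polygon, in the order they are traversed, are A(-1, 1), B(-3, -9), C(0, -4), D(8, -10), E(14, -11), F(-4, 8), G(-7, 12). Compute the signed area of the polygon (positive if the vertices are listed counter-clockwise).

Apply the shoelace formula: 2A = Σ (x_i·y_{i+1} − x_{i+1}·y_i), indices taken mod 7.
A→B: (-1)(-9) − (-3)(1) = 12
B→C: (-3)(-4) − (0)(-9) = 12
C→D: (0)(-10) − (8)(-4) = 32
D→E: (8)(-11) − (14)(-10) = 52
E→F: (14)(8) − (-4)(-11) = 68
F→G: (-4)(12) − (-7)(8) = 8
G→A: (-7)(1) − (-1)(12) = 5
Σ = 189
Signed area = Σ/2 = 94.5 (positive ⇒ counter-clockwise traversal).

94.5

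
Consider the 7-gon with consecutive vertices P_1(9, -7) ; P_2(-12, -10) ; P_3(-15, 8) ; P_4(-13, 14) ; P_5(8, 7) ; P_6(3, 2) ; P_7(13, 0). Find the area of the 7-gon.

425.5

Apply the surveyor's formula: 2A = Σ (x_i·y_{i+1} − x_{i+1}·y_i), indices taken mod 7.
Cross-terms: -174, -246, -106, -203, -5, -26, -91  ⇒  Σ = -851
Area = |Σ|/2 = 425.5.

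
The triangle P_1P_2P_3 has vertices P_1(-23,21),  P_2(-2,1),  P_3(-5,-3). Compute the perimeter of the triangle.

|P_1P_2| = √((21)² + (-20)²) = √841 = 29
|P_2P_3| = √((-3)² + (-4)²) = √25 = 5
|P_3P_1| = √((-18)² + (24)²) = √900 = 30
Perimeter = 29 + 5 + 30 = 64.

64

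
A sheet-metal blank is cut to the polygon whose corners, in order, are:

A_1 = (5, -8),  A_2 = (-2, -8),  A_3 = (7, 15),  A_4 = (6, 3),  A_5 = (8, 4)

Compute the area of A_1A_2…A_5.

Σ = (-56) + (26) + (-69) + (0) + (-84) = -183
Area = |Σ|/2 = 91.5.

91.5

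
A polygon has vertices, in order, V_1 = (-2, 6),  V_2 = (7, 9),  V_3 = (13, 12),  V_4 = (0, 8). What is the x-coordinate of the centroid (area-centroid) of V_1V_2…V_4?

Apply the shoelace (surveyor's) formula. First the cross-terms c_i = x_i·y_{i+1} − x_{i+1}·y_i:
  -60, -33, 104, 16  ⇒  2A = 27, A = 13.5.
Then Σ (x_i + x_{i+1})·c_i = 360, so x̄ = 360 / (6·13.5) = 40/9.

40/9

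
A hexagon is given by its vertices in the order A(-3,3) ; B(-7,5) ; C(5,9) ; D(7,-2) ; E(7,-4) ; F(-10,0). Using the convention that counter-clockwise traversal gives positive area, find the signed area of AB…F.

-119.5

A→B: (-3)(5) − (-7)(3) = 6
B→C: (-7)(9) − (5)(5) = -88
C→D: (5)(-2) − (7)(9) = -73
D→E: (7)(-4) − (7)(-2) = -14
E→F: (7)(0) − (-10)(-4) = -40
F→A: (-10)(3) − (-3)(0) = -30
Σ = -239
Signed area = Σ/2 = -119.5 (negative ⇒ clockwise traversal).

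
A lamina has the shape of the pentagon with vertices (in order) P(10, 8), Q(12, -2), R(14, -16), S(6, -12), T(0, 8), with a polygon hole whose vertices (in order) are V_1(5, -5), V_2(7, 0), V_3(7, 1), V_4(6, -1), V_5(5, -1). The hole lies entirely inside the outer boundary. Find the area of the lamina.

188

Outer boundary:
Apply the shoelace formula: 2A = Σ (x_i·y_{i+1} − x_{i+1}·y_i), indices taken mod 5.
Σ = (-116) + (-164) + (-72) + (48) + (-80) = -384
Area = |Σ|/2 = 192.
Hole:
Apply the shoelace (surveyor's) formula: 2A = Σ (x_i·y_{i+1} − x_{i+1}·y_i), indices taken mod 5.
V_1→V_2: (5)(0) − (7)(-5) = 35
V_2→V_3: (7)(1) − (7)(0) = 7
V_3→V_4: (7)(-1) − (6)(1) = -13
V_4→V_5: (6)(-1) − (5)(-1) = -1
V_5→V_1: (5)(-5) − (5)(-1) = -20
Σ = 8
Area = |Σ|/2 = 4.
Net area = 192 − 4 = 188.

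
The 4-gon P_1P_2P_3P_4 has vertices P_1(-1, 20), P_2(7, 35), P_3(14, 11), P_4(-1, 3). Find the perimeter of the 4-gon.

76

|P_1P_2| = √((8)² + (15)²) = √289 = 17
|P_2P_3| = √((7)² + (-24)²) = √625 = 25
|P_3P_4| = √((-15)² + (-8)²) = √289 = 17
|P_4P_1| = √((0)² + (17)²) = √289 = 17
Perimeter = 17 + 25 + 17 + 17 = 76.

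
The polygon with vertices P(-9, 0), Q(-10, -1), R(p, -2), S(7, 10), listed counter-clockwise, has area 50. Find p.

-3

The doubled signed area Σ (x_i y_{i+1} − x_{i+1} y_i) is linear in p.
With p=0 it equals 133; the coefficient of p is 11 (from the two edges through R).
So 11·p + 133 = 2·50 = 100 ⇒ p = -3.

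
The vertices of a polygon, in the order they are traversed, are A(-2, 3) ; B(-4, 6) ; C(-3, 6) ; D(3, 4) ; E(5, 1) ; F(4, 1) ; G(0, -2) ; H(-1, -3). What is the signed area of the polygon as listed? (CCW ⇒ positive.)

A→B: (-2)(6) − (-4)(3) = 0
B→C: (-4)(6) − (-3)(6) = -6
C→D: (-3)(4) − (3)(6) = -30
D→E: (3)(1) − (5)(4) = -17
E→F: (5)(1) − (4)(1) = 1
F→G: (4)(-2) − (0)(1) = -8
G→H: (0)(-3) − (-1)(-2) = -2
H→A: (-1)(3) − (-2)(-3) = -9
Σ = -71
Signed area = Σ/2 = -35.5 (negative ⇒ clockwise traversal).

-35.5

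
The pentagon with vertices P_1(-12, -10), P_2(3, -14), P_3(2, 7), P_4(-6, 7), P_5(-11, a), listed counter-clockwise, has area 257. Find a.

4

Write out the shoelace sum; only the two edges meeting at P_5 involve a:
2·Area = [((-6)·a − (-11)·7) + ((-11)·(-10) − (-12)·a)] + 303
       = 6·a + 490 = 514
⇒ a = 4.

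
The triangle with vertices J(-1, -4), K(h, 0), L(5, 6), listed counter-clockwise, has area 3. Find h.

2

Write out the shoelace sum; only the two edges meeting at K involve h:
2·Area = [((-1)·0 − h·(-4)) + (h·6 − 5·0)] + -14
       = 10·h + -14 = 6
⇒ h = 2.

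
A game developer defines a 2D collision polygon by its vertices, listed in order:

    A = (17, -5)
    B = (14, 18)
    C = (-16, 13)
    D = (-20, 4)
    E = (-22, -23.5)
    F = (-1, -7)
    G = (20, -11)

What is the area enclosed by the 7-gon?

Apply the shoelace formula: 2A = Σ (x_i·y_{i+1} − x_{i+1}·y_i), indices taken mod 7.
Σ = (376) + (470) + (196) + (558) + (130.5) + (151) + (87) = 1968.5
Area = |Σ|/2 = 984.25.

984.25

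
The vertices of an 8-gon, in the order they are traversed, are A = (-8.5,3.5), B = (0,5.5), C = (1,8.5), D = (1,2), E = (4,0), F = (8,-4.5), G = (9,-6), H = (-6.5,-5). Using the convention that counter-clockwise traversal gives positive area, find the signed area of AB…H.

-120.75

Apply the shoelace (surveyor's) formula: 2A = Σ (x_i·y_{i+1} − x_{i+1}·y_i), indices taken mod 8.
Cross-terms: -46.75, -5.5, -6.5, -8, -18, -7.5, -84, -65.25  ⇒  Σ = -241.5
Signed area = Σ/2 = -120.75 (negative ⇒ clockwise traversal).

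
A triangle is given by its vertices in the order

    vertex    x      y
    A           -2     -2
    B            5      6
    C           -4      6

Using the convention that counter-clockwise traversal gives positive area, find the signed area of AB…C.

36

Apply Gauss's area formula: 2A = Σ (x_i·y_{i+1} − x_{i+1}·y_i), indices taken mod 3.
Σ = (-2) + (54) + (20) = 72
Signed area = Σ/2 = 36 (positive ⇒ counter-clockwise traversal).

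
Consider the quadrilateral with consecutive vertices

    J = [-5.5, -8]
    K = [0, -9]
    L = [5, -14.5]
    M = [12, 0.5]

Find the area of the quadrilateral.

88.875

Σ = (49.5) + (45) + (176.5) + (-93.25) = 177.75
Area = |Σ|/2 = 88.875.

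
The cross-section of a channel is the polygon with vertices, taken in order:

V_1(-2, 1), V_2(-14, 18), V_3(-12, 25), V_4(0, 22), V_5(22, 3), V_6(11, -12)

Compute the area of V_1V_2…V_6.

Apply the shoelace (surveyor's) formula: 2A = Σ (x_i·y_{i+1} − x_{i+1}·y_i), indices taken mod 6.
Σ = (-22) + (-134) + (-264) + (-484) + (-297) + (-13) = -1214
Area = |Σ|/2 = 607.

607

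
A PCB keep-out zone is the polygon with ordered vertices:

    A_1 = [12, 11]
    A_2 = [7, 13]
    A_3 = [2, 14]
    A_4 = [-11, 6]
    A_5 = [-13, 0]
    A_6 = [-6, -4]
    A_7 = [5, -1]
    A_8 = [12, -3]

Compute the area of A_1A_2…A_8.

A_1→A_2: (12)(13) − (7)(11) = 79
A_2→A_3: (7)(14) − (2)(13) = 72
A_3→A_4: (2)(6) − (-11)(14) = 166
A_4→A_5: (-11)(0) − (-13)(6) = 78
A_5→A_6: (-13)(-4) − (-6)(0) = 52
A_6→A_7: (-6)(-1) − (5)(-4) = 26
A_7→A_8: (5)(-3) − (12)(-1) = -3
A_8→A_1: (12)(11) − (12)(-3) = 168
Σ = 638
Area = |Σ|/2 = 319.

319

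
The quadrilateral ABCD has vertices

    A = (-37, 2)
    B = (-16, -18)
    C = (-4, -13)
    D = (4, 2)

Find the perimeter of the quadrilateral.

100

|AB| = √((21)² + (-20)²) = √841 = 29
|BC| = √((12)² + (5)²) = √169 = 13
|CD| = √((8)² + (15)²) = √289 = 17
|DA| = √((-41)² + (0)²) = √1681 = 41
Perimeter = 29 + 13 + 17 + 41 = 100.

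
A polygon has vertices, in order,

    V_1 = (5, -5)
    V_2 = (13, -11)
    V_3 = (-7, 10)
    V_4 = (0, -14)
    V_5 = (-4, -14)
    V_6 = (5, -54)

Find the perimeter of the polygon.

158

|V_1V_2| = √((8)² + (-6)²) = √100 = 10
|V_2V_3| = √((-20)² + (21)²) = √841 = 29
|V_3V_4| = √((7)² + (-24)²) = √625 = 25
|V_4V_5| = √((-4)² + (0)²) = √16 = 4
|V_5V_6| = √((9)² + (-40)²) = √1681 = 41
|V_6V_1| = √((0)² + (49)²) = √2401 = 49
Perimeter = 10 + 29 + 25 + 4 + 41 + 49 = 158.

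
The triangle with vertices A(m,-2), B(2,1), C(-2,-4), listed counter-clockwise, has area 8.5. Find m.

Write out the shoelace sum; only the two edges meeting at A involve m:
2·Area = [((-2)·(-2) − m·(-4)) + (m·1 − 2·(-2))] + -6
       = 5·m + 2 = 17
⇒ m = 3.

3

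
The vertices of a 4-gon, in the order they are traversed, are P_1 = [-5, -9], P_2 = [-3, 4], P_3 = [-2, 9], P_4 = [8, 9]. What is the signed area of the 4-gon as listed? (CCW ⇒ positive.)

Σ = (-47) + (-19) + (-90) + (-27) = -183
Signed area = Σ/2 = -91.5 (negative ⇒ clockwise traversal).

-91.5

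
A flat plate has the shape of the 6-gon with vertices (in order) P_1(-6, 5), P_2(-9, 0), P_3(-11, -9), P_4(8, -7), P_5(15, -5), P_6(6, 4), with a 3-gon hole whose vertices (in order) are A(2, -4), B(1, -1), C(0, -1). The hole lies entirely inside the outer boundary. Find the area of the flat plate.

240.5

Outer boundary:
Apply the surveyor's formula: 2A = Σ (x_i·y_{i+1} − x_{i+1}·y_i), indices taken mod 6.
P_1→P_2: (-6)(0) − (-9)(5) = 45
P_2→P_3: (-9)(-9) − (-11)(0) = 81
P_3→P_4: (-11)(-7) − (8)(-9) = 149
P_4→P_5: (8)(-5) − (15)(-7) = 65
P_5→P_6: (15)(4) − (6)(-5) = 90
P_6→P_1: (6)(5) − (-6)(4) = 54
Σ = 484
Area = |Σ|/2 = 242.
Hole:
Apply Gauss's area formula: 2A = Σ (x_i·y_{i+1} − x_{i+1}·y_i), indices taken mod 3.
Σ = (2) + (-1) + (2) = 3
Area = |Σ|/2 = 1.5.
Net area = 242 − 1.5 = 240.5.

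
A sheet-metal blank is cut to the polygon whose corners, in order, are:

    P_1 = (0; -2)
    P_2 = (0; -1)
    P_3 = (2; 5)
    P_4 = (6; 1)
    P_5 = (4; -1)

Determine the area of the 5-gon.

Cross-terms: 0, 2, -28, -10, -8  ⇒  Σ = -44
Area = |Σ|/2 = 22.

22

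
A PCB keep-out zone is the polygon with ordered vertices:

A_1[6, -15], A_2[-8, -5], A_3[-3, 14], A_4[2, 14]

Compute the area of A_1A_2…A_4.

230.5

Apply the surveyor's formula: 2A = Σ (x_i·y_{i+1} − x_{i+1}·y_i), indices taken mod 4.
Cross-terms: -150, -127, -70, -114  ⇒  Σ = -461
Area = |Σ|/2 = 230.5.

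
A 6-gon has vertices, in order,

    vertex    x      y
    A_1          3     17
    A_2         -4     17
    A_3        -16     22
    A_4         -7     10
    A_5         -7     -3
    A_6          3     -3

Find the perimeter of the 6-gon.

78

|A_1A_2| = √((-7)² + (0)²) = √49 = 7
|A_2A_3| = √((-12)² + (5)²) = √169 = 13
|A_3A_4| = √((9)² + (-12)²) = √225 = 15
|A_4A_5| = √((0)² + (-13)²) = √169 = 13
|A_5A_6| = √((10)² + (0)²) = √100 = 10
|A_6A_1| = √((0)² + (20)²) = √400 = 20
Perimeter = 7 + 13 + 15 + 13 + 10 + 20 = 78.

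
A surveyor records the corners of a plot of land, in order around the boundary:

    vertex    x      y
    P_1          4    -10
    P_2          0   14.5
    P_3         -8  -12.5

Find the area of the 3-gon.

152

Apply the shoelace formula: 2A = Σ (x_i·y_{i+1} − x_{i+1}·y_i), indices taken mod 3.
Cross-terms: 58, 116, 130  ⇒  Σ = 304
Area = |Σ|/2 = 152.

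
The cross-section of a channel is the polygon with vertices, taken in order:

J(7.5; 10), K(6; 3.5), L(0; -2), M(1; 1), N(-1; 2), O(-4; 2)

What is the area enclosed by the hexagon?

44.875

J→K: (7.5)(3.5) − (6)(10) = -33.75
K→L: (6)(-2) − (0)(3.5) = -12
L→M: (0)(1) − (1)(-2) = 2
M→N: (1)(2) − (-1)(1) = 3
N→O: (-1)(2) − (-4)(2) = 6
O→J: (-4)(10) − (7.5)(2) = -55
Σ = -89.75
Area = |Σ|/2 = 44.875.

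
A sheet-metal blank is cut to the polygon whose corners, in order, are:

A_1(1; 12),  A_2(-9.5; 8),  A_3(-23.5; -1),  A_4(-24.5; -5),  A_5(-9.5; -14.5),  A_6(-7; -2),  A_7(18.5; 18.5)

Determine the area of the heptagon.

374.375

Σ = (122) + (197.5) + (93) + (307.75) + (-82.5) + (-92.5) + (203.5) = 748.75
Area = |Σ|/2 = 374.375.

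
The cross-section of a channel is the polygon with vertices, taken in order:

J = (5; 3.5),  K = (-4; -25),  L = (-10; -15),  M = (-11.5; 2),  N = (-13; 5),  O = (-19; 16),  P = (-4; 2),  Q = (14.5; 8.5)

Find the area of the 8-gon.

333.375

Apply the shoelace (surveyor's) formula: 2A = Σ (x_i·y_{i+1} − x_{i+1}·y_i), indices taken mod 8.
Σ = (-111) + (-190) + (-192.5) + (-31.5) + (-113) + (26) + (-63) + (8.25) = -666.75
Area = |Σ|/2 = 333.375.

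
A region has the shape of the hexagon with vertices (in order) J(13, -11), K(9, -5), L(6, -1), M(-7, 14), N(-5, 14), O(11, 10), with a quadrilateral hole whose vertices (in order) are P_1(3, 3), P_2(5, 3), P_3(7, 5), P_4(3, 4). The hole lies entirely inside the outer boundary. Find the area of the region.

Outer boundary:
Apply the shoelace formula: 2A = Σ (x_i·y_{i+1} − x_{i+1}·y_i), indices taken mod 6.
Σ = (34) + (21) + (77) + (-28) + (-204) + (-251) = -351
Area = |Σ|/2 = 175.5.
Hole:
P_1→P_2: (3)(3) − (5)(3) = -6
P_2→P_3: (5)(5) − (7)(3) = 4
P_3→P_4: (7)(4) − (3)(5) = 13
P_4→P_1: (3)(3) − (3)(4) = -3
Σ = 8
Area = |Σ|/2 = 4.
Net area = 175.5 − 4 = 171.5.

171.5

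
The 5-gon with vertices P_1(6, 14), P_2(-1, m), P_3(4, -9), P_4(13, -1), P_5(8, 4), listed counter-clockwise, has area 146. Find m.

4

The doubled signed area Σ (x_i y_{i+1} − x_{i+1} y_i) is linear in m.
With m=0 it equals 284; the coefficient of m is 2 (from the two edges through P_2).
So 2·m + 284 = 2·146 = 292 ⇒ m = 4.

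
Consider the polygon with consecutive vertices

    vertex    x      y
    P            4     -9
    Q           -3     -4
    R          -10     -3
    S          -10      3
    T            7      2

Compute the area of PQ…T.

123

Σ = (-43) + (-31) + (-60) + (-41) + (-71) = -246
Area = |Σ|/2 = 123.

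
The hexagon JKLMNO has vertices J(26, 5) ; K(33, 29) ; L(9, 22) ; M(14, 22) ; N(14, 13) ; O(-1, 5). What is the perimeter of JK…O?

108

|JK| = √((7)² + (24)²) = √625 = 25
|KL| = √((-24)² + (-7)²) = √625 = 25
|LM| = √((5)² + (0)²) = √25 = 5
|MN| = √((0)² + (-9)²) = √81 = 9
|NO| = √((-15)² + (-8)²) = √289 = 17
|OJ| = √((27)² + (0)²) = √729 = 27
Perimeter = 25 + 25 + 5 + 9 + 17 + 27 = 108.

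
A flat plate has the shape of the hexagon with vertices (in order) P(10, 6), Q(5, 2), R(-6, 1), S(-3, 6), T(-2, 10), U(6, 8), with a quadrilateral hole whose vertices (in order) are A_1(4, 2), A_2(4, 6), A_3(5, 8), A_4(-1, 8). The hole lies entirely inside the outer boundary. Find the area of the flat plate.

66

Outer boundary:
Cross-terms: -10, 17, -33, -18, -76, -44  ⇒  Σ = -164
Area = |Σ|/2 = 82.
Hole:
Apply the shoelace formula: 2A = Σ (x_i·y_{i+1} − x_{i+1}·y_i), indices taken mod 4.
Σ = (16) + (2) + (48) + (-34) = 32
Area = |Σ|/2 = 16.
Net area = 82 − 16 = 66.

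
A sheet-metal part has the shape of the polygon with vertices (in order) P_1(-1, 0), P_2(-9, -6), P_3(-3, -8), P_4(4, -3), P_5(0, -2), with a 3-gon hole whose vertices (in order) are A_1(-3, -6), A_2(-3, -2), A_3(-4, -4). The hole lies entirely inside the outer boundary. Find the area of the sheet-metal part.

43.5

Outer boundary:
Apply the shoelace formula: 2A = Σ (x_i·y_{i+1} − x_{i+1}·y_i), indices taken mod 5.
Cross-terms: 6, 54, 41, -8, -2  ⇒  Σ = 91
Area = |Σ|/2 = 45.5.
Hole:
Σ = (-12) + (4) + (12) = 4
Area = |Σ|/2 = 2.
Net area = 45.5 − 2 = 43.5.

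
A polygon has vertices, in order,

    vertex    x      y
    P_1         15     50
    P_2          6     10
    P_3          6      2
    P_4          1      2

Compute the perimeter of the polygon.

104

|P_1P_2| = √((-9)² + (-40)²) = √1681 = 41
|P_2P_3| = √((0)² + (-8)²) = √64 = 8
|P_3P_4| = √((-5)² + (0)²) = √25 = 5
|P_4P_1| = √((14)² + (48)²) = √2500 = 50
Perimeter = 41 + 8 + 5 + 50 = 104.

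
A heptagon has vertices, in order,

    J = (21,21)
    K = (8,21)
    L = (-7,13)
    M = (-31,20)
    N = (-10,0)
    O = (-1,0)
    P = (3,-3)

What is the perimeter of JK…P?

|JK| = √((-13)² + (0)²) = √169 = 13
|KL| = √((-15)² + (-8)²) = √289 = 17
|LM| = √((-24)² + (7)²) = √625 = 25
|MN| = √((21)² + (-20)²) = √841 = 29
|NO| = √((9)² + (0)²) = √81 = 9
|OP| = √((4)² + (-3)²) = √25 = 5
|PJ| = √((18)² + (24)²) = √900 = 30
Perimeter = 13 + 17 + 25 + 29 + 9 + 5 + 30 = 128.

128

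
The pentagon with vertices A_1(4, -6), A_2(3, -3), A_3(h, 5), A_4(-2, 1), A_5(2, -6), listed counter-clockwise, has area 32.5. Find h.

3

Write out the shoelace sum; only the two edges meeting at A_3 involve h:
2·Area = [(3·5 − h·(-3)) + (h·1 − (-2)·5)] + 28
       = 4·h + 53 = 65
⇒ h = 3.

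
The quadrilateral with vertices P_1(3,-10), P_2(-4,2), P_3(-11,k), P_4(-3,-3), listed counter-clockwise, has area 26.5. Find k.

7

Write out the shoelace sum; only the two edges meeting at P_3 involve k:
2·Area = [((-4)·k − (-11)·2) + ((-11)·(-3) − (-3)·k)] + 5
       = -1·k + 60 = 53
⇒ k = 7.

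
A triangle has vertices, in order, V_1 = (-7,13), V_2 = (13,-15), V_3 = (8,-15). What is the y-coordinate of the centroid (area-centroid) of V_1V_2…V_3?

Apply the surveyor's formula. First the cross-terms c_i = x_i·y_{i+1} − x_{i+1}·y_i:
  -64, -75, -1  ⇒  2A = -140, A = -70.
Then Σ (y_i + y_{i+1})·c_i = 2380, so ȳ = 2380 / (6·(-70)) = -17/3.

-17/3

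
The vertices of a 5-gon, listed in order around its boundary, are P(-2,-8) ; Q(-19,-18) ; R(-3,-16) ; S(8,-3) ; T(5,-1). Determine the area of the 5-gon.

Apply the shoelace (surveyor's) formula: 2A = Σ (x_i·y_{i+1} − x_{i+1}·y_i), indices taken mod 5.
P→Q: (-2)(-18) − (-19)(-8) = -116
Q→R: (-19)(-16) − (-3)(-18) = 250
R→S: (-3)(-3) − (8)(-16) = 137
S→T: (8)(-1) − (5)(-3) = 7
T→P: (5)(-8) − (-2)(-1) = -42
Σ = 236
Area = |Σ|/2 = 118.

118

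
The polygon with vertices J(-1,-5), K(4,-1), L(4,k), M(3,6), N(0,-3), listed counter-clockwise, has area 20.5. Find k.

The doubled signed area Σ (x_i y_{i+1} − x_{i+1} y_i) is linear in k.
With k=0 it equals 37; the coefficient of k is 1 (from the two edges through L).
So 1·k + 37 = 2·20.5 = 41 ⇒ k = 4.

4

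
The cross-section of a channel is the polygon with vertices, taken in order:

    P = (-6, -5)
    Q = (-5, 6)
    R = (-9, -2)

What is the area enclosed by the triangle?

Apply the shoelace formula: 2A = Σ (x_i·y_{i+1} − x_{i+1}·y_i), indices taken mod 3.
Σ = (-61) + (64) + (33) = 36
Area = |Σ|/2 = 18.

18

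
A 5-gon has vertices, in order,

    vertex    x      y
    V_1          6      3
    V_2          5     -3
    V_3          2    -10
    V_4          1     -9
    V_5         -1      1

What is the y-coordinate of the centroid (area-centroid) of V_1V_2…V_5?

Apply the surveyor's formula. First the cross-terms c_i = x_i·y_{i+1} − x_{i+1}·y_i:
  -33, -44, -8, -8, -9  ⇒  2A = -102, A = -51.
Then Σ (y_i + y_{i+1})·c_i = 752, so ȳ = 752 / (6·(-51)) = -376/153.

-376/153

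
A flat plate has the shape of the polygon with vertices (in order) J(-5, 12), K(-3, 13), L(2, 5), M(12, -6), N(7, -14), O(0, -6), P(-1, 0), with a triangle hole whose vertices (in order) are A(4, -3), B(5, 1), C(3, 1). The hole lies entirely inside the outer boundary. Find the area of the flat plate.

Outer boundary:
Apply the surveyor's formula: 2A = Σ (x_i·y_{i+1} − x_{i+1}·y_i), indices taken mod 7.
J→K: (-5)(13) − (-3)(12) = -29
K→L: (-3)(5) − (2)(13) = -41
L→M: (2)(-6) − (12)(5) = -72
M→N: (12)(-14) − (7)(-6) = -126
N→O: (7)(-6) − (0)(-14) = -42
O→P: (0)(0) − (-1)(-6) = -6
P→J: (-1)(12) − (-5)(0) = -12
Σ = -328
Area = |Σ|/2 = 164.
Hole:
Cross-terms: 19, 2, -13  ⇒  Σ = 8
Area = |Σ|/2 = 4.
Net area = 164 − 4 = 160.

160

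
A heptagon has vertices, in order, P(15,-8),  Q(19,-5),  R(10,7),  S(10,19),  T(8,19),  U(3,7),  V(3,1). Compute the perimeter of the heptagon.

|PQ| = √((4)² + (3)²) = √25 = 5
|QR| = √((-9)² + (12)²) = √225 = 15
|RS| = √((0)² + (12)²) = √144 = 12
|ST| = √((-2)² + (0)²) = √4 = 2
|TU| = √((-5)² + (-12)²) = √169 = 13
|UV| = √((0)² + (-6)²) = √36 = 6
|VP| = √((12)² + (-9)²) = √225 = 15
Perimeter = 5 + 15 + 12 + 2 + 13 + 6 + 15 = 68.

68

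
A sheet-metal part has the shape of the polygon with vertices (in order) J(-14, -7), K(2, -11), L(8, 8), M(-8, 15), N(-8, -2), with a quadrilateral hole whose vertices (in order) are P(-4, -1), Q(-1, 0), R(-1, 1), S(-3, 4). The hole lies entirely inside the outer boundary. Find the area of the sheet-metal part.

302

Outer boundary:
Apply Gauss's area formula: 2A = Σ (x_i·y_{i+1} − x_{i+1}·y_i), indices taken mod 5.
Cross-terms: 168, 104, 184, 136, 28  ⇒  Σ = 620
Area = |Σ|/2 = 310.
Hole:
Apply the shoelace formula: 2A = Σ (x_i·y_{i+1} − x_{i+1}·y_i), indices taken mod 4.
P→Q: (-4)(0) − (-1)(-1) = -1
Q→R: (-1)(1) − (-1)(0) = -1
R→S: (-1)(4) − (-3)(1) = -1
S→P: (-3)(-1) − (-4)(4) = 19
Σ = 16
Area = |Σ|/2 = 8.
Net area = 310 − 8 = 302.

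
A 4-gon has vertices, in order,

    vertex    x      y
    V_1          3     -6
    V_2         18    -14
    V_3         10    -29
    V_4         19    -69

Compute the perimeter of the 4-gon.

140

|V_1V_2| = √((15)² + (-8)²) = √289 = 17
|V_2V_3| = √((-8)² + (-15)²) = √289 = 17
|V_3V_4| = √((9)² + (-40)²) = √1681 = 41
|V_4V_1| = √((-16)² + (63)²) = √4225 = 65
Perimeter = 17 + 17 + 41 + 65 = 140.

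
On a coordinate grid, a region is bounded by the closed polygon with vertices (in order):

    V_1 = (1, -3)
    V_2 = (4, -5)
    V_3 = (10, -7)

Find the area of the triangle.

3

V_1→V_2: (1)(-5) − (4)(-3) = 7
V_2→V_3: (4)(-7) − (10)(-5) = 22
V_3→V_1: (10)(-3) − (1)(-7) = -23
Σ = 6
Area = |Σ|/2 = 3.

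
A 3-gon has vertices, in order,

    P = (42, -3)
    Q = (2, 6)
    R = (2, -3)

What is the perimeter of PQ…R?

|PQ| = √((-40)² + (9)²) = √1681 = 41
|QR| = √((0)² + (-9)²) = √81 = 9
|RP| = √((40)² + (0)²) = √1600 = 40
Perimeter = 41 + 9 + 40 = 90.

90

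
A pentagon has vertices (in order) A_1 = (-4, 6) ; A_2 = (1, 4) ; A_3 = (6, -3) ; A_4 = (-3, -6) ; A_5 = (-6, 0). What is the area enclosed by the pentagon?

83

Apply the shoelace formula: 2A = Σ (x_i·y_{i+1} − x_{i+1}·y_i), indices taken mod 5.
A_1→A_2: (-4)(4) − (1)(6) = -22
A_2→A_3: (1)(-3) − (6)(4) = -27
A_3→A_4: (6)(-6) − (-3)(-3) = -45
A_4→A_5: (-3)(0) − (-6)(-6) = -36
A_5→A_1: (-6)(6) − (-4)(0) = -36
Σ = -166
Area = |Σ|/2 = 83.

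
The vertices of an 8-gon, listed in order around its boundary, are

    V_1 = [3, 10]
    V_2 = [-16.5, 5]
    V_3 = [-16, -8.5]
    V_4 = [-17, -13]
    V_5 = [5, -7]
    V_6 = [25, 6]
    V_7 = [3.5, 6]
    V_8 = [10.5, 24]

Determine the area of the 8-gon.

517.875

Apply the shoelace (surveyor's) formula: 2A = Σ (x_i·y_{i+1} − x_{i+1}·y_i), indices taken mod 8.
Σ = (180) + (220.25) + (63.5) + (184) + (205) + (129) + (21) + (33) = 1035.75
Area = |Σ|/2 = 517.875.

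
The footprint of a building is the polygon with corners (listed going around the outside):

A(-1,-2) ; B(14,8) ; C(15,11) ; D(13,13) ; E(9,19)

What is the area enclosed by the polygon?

118.5

Cross-terms: 20, 34, 52, 130, 1  ⇒  Σ = 237
Area = |Σ|/2 = 118.5.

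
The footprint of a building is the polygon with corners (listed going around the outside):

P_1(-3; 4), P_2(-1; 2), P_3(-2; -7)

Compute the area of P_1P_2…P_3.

Apply the shoelace (surveyor's) formula: 2A = Σ (x_i·y_{i+1} − x_{i+1}·y_i), indices taken mod 3.
P_1→P_2: (-3)(2) − (-1)(4) = -2
P_2→P_3: (-1)(-7) − (-2)(2) = 11
P_3→P_1: (-2)(4) − (-3)(-7) = -29
Σ = -20
Area = |Σ|/2 = 10.

10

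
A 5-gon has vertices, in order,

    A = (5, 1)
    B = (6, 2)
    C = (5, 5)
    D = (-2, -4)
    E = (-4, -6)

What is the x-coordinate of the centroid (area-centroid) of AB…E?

71/27

Apply Gauss's area formula. First the cross-terms c_i = x_i·y_{i+1} − x_{i+1}·y_i:
  4, 20, -10, -4, 26  ⇒  2A = 36, A = 18.
Then Σ (x_i + x_{i+1})·c_i = 284, so x̄ = 284 / (6·18) = 71/27.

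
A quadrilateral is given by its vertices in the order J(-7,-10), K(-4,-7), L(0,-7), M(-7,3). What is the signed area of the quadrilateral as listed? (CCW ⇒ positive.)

39.5

Cross-terms: 9, 28, -49, 91  ⇒  Σ = 79
Signed area = Σ/2 = 39.5 (positive ⇒ counter-clockwise traversal).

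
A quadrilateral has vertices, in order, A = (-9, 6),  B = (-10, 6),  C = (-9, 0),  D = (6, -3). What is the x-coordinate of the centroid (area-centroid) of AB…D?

-13/3

Apply Gauss's area formula. First the cross-terms c_i = x_i·y_{i+1} − x_{i+1}·y_i:
  6, 54, 27, 9  ⇒  2A = 96, A = 48.
Then Σ (x_i + x_{i+1})·c_i = -1248, so x̄ = -1248 / (6·48) = -13/3.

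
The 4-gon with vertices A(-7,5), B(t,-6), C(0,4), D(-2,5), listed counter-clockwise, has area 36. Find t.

3

The doubled signed area Σ (x_i y_{i+1} − x_{i+1} y_i) is linear in t.
With t=0 it equals 75; the coefficient of t is -1 (from the two edges through B).
So -1·t + 75 = 2·36 = 72 ⇒ t = 3.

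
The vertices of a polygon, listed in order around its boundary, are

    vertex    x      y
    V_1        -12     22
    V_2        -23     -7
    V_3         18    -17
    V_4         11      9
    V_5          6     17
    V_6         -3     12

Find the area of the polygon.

895

Apply the surveyor's formula: 2A = Σ (x_i·y_{i+1} − x_{i+1}·y_i), indices taken mod 6.
V_1→V_2: (-12)(-7) − (-23)(22) = 590
V_2→V_3: (-23)(-17) − (18)(-7) = 517
V_3→V_4: (18)(9) − (11)(-17) = 349
V_4→V_5: (11)(17) − (6)(9) = 133
V_5→V_6: (6)(12) − (-3)(17) = 123
V_6→V_1: (-3)(22) − (-12)(12) = 78
Σ = 1790
Area = |Σ|/2 = 895.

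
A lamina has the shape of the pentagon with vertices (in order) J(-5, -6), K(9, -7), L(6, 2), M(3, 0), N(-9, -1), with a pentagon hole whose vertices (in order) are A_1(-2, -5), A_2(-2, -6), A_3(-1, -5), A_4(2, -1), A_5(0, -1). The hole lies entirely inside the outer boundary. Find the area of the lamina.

88

Outer boundary:
Apply the shoelace formula: 2A = Σ (x_i·y_{i+1} − x_{i+1}·y_i), indices taken mod 5.
Σ = (89) + (60) + (-6) + (-3) + (49) = 189
Area = |Σ|/2 = 94.5.
Hole:
Apply Gauss's area formula: 2A = Σ (x_i·y_{i+1} − x_{i+1}·y_i), indices taken mod 5.
Cross-terms: 2, 4, 11, -2, -2  ⇒  Σ = 13
Area = |Σ|/2 = 6.5.
Net area = 94.5 − 6.5 = 88.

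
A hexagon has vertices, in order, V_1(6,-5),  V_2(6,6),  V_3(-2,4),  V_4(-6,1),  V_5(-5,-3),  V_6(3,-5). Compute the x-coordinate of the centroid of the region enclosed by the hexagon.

Apply the shoelace formula. First the cross-terms c_i = x_i·y_{i+1} − x_{i+1}·y_i:
  66, 36, 22, 23, 34, 15  ⇒  2A = 196, A = 98.
Then Σ (x_i + x_{i+1})·c_i = 574, so x̄ = 574 / (6·98) = 41/42.

41/42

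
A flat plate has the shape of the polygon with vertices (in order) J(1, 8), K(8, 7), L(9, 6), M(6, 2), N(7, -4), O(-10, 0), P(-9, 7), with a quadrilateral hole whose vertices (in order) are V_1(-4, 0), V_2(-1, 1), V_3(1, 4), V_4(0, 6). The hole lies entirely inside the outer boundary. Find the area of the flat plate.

Outer boundary:
Apply the shoelace formula: 2A = Σ (x_i·y_{i+1} − x_{i+1}·y_i), indices taken mod 7.
Σ = (-57) + (-15) + (-18) + (-38) + (-40) + (-70) + (-79) = -317
Area = |Σ|/2 = 158.5.
Hole:
Apply the shoelace formula: 2A = Σ (x_i·y_{i+1} − x_{i+1}·y_i), indices taken mod 4.
Σ = (-4) + (-5) + (6) + (24) = 21
Area = |Σ|/2 = 10.5.
Net area = 158.5 − 10.5 = 148.

148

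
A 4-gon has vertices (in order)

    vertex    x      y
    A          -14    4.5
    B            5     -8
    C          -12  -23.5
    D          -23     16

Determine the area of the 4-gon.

Apply the surveyor's formula: 2A = Σ (x_i·y_{i+1} − x_{i+1}·y_i), indices taken mod 4.
Cross-terms: 89.5, -213.5, -732.5, 120.5  ⇒  Σ = -736
Area = |Σ|/2 = 368.

368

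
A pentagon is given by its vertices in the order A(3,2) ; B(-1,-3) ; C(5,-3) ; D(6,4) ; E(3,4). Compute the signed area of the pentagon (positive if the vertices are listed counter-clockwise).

27.5

Σ = (-7) + (18) + (38) + (12) + (-6) = 55
Signed area = Σ/2 = 27.5 (positive ⇒ counter-clockwise traversal).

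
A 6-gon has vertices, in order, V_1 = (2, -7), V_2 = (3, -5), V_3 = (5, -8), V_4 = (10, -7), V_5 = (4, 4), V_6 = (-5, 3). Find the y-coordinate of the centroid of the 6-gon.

-458/279

Apply the surveyor's formula. First the cross-terms c_i = x_i·y_{i+1} − x_{i+1}·y_i:
  11, 1, 45, 68, 32, 29  ⇒  2A = 186, A = 93.
Then Σ (y_i + y_{i+1})·c_i = -916, so ȳ = -916 / (6·93) = -458/279.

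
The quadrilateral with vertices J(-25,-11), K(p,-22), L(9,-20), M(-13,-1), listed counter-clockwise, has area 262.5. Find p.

8

The doubled signed area Σ (x_i y_{i+1} − x_{i+1} y_i) is linear in p.
With p=0 it equals 597; the coefficient of p is -9 (from the two edges through K).
So -9·p + 597 = 2·262.5 = 525 ⇒ p = 8.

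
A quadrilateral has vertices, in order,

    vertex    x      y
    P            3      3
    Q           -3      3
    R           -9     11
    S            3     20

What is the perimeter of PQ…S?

48

|PQ| = √((-6)² + (0)²) = √36 = 6
|QR| = √((-6)² + (8)²) = √100 = 10
|RS| = √((12)² + (9)²) = √225 = 15
|SP| = √((0)² + (-17)²) = √289 = 17
Perimeter = 6 + 10 + 15 + 17 = 48.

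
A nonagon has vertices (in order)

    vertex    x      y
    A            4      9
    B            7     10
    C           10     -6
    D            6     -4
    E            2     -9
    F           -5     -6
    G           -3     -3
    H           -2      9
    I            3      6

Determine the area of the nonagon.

Apply the shoelace (surveyor's) formula: 2A = Σ (x_i·y_{i+1} − x_{i+1}·y_i), indices taken mod 9.
Cross-terms: -23, -142, -4, -46, -57, -3, -33, -39, 3  ⇒  Σ = -344
Area = |Σ|/2 = 172.

172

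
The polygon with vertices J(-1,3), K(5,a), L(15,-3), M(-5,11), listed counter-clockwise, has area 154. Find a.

The doubled signed area Σ (x_i y_{i+1} − x_{i+1} y_i) is linear in a.
With a=0 it equals 116; the coefficient of a is -16 (from the two edges through K).
So -16·a + 116 = 2·154 = 308 ⇒ a = -12.

-12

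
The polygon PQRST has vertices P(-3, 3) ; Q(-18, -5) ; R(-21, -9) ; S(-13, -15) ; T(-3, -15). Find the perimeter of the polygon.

60

|PQ| = √((-15)² + (-8)²) = √289 = 17
|QR| = √((-3)² + (-4)²) = √25 = 5
|RS| = √((8)² + (-6)²) = √100 = 10
|ST| = √((10)² + (0)²) = √100 = 10
|TP| = √((0)² + (18)²) = √324 = 18
Perimeter = 17 + 5 + 10 + 10 + 18 = 60.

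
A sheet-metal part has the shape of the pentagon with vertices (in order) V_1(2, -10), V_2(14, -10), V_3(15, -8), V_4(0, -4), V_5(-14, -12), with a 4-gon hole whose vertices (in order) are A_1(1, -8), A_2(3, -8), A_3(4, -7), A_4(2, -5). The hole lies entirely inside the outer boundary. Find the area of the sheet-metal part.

Outer boundary:
V_1→V_2: (2)(-10) − (14)(-10) = 120
V_2→V_3: (14)(-8) − (15)(-10) = 38
V_3→V_4: (15)(-4) − (0)(-8) = -60
V_4→V_5: (0)(-12) − (-14)(-4) = -56
V_5→V_1: (-14)(-10) − (2)(-12) = 164
Σ = 206
Area = |Σ|/2 = 103.
Hole:
A_1→A_2: (1)(-8) − (3)(-8) = 16
A_2→A_3: (3)(-7) − (4)(-8) = 11
A_3→A_4: (4)(-5) − (2)(-7) = -6
A_4→A_1: (2)(-8) − (1)(-5) = -11
Σ = 10
Area = |Σ|/2 = 5.
Net area = 103 − 5 = 98.

98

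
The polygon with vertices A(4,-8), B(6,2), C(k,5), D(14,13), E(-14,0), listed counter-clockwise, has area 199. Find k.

8

Write out the shoelace sum; only the two edges meeting at C involve k:
2·Area = [(6·5 − k·2) + (k·13 − 14·5)] + 350
       = 11·k + 310 = 398
⇒ k = 8.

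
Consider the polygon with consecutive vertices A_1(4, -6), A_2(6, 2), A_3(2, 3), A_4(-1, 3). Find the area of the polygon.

Cross-terms: 44, 14, 9, -6  ⇒  Σ = 61
Area = |Σ|/2 = 30.5.

30.5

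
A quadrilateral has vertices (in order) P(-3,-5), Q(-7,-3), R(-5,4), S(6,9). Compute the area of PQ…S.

70.5

P→Q: (-3)(-3) − (-7)(-5) = -26
Q→R: (-7)(4) − (-5)(-3) = -43
R→S: (-5)(9) − (6)(4) = -69
S→P: (6)(-5) − (-3)(9) = -3
Σ = -141
Area = |Σ|/2 = 70.5.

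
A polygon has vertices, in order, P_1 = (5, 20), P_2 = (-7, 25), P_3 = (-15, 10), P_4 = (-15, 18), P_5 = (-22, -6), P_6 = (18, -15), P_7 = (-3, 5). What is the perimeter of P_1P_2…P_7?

150

|P_1P_2| = √((-12)² + (5)²) = √169 = 13
|P_2P_3| = √((-8)² + (-15)²) = √289 = 17
|P_3P_4| = √((0)² + (8)²) = √64 = 8
|P_4P_5| = √((-7)² + (-24)²) = √625 = 25
|P_5P_6| = √((40)² + (-9)²) = √1681 = 41
|P_6P_7| = √((-21)² + (20)²) = √841 = 29
|P_7P_1| = √((8)² + (15)²) = √289 = 17
Perimeter = 13 + 17 + 8 + 25 + 41 + 29 + 17 = 150.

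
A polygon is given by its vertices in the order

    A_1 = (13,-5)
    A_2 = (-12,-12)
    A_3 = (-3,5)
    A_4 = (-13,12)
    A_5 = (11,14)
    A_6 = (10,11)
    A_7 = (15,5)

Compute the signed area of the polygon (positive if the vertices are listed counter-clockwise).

-435.5

Σ = (-216) + (-96) + (29) + (-314) + (-19) + (-115) + (-140) = -871
Signed area = Σ/2 = -435.5 (negative ⇒ clockwise traversal).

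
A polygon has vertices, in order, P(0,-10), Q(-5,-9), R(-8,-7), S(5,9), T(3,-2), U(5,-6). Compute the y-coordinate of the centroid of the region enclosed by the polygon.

Apply the shoelace formula. First the cross-terms c_i = x_i·y_{i+1} − x_{i+1}·y_i:
  -50, -37, -37, -37, -8, -50  ⇒  2A = -219, A = -109.5.
Then Σ (y_i + y_{i+1})·c_i = 2073, so ȳ = 2073 / (6·(-109.5)) = -691/219.

-691/219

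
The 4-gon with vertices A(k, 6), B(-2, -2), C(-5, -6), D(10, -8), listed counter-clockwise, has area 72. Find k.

Write out the shoelace sum; only the two edges meeting at A involve k:
2·Area = [(10·6 − k·(-8)) + (k·(-2) − (-2)·6)] + 102
       = 6·k + 174 = 144
⇒ k = -5.

-5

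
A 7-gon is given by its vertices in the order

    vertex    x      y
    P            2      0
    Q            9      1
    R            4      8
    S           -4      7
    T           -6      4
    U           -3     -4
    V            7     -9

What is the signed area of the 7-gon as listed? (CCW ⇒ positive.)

Σ = (2) + (68) + (60) + (26) + (36) + (55) + (18) = 265
Signed area = Σ/2 = 132.5 (positive ⇒ counter-clockwise traversal).

132.5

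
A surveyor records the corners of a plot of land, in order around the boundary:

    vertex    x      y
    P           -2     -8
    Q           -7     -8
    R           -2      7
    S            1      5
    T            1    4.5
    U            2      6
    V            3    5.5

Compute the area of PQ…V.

72.75

Cross-terms: -40, -65, -17, -0.5, -3, -7, -13  ⇒  Σ = -145.5
Area = |Σ|/2 = 72.75.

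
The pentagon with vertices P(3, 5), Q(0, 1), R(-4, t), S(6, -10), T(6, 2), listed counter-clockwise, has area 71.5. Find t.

The doubled signed area Σ (x_i y_{i+1} − x_{i+1} y_i) is linear in t.
With t=0 it equals 143; the coefficient of t is -6 (from the two edges through R).
So -6·t + 143 = 2·71.5 = 143 ⇒ t = 0.

0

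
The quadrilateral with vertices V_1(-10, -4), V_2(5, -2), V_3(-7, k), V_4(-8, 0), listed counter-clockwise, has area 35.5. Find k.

1

Write out the shoelace sum; only the two edges meeting at V_3 involve k:
2·Area = [(5·k − (-7)·(-2)) + ((-7)·0 − (-8)·k)] + 72
       = 13·k + 58 = 71
⇒ k = 1.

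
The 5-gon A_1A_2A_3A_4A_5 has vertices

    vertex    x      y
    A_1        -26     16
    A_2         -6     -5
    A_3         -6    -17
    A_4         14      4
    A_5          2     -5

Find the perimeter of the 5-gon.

120

|A_1A_2| = √((20)² + (-21)²) = √841 = 29
|A_2A_3| = √((0)² + (-12)²) = √144 = 12
|A_3A_4| = √((20)² + (21)²) = √841 = 29
|A_4A_5| = √((-12)² + (-9)²) = √225 = 15
|A_5A_1| = √((-28)² + (21)²) = √1225 = 35
Perimeter = 29 + 12 + 29 + 15 + 35 = 120.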